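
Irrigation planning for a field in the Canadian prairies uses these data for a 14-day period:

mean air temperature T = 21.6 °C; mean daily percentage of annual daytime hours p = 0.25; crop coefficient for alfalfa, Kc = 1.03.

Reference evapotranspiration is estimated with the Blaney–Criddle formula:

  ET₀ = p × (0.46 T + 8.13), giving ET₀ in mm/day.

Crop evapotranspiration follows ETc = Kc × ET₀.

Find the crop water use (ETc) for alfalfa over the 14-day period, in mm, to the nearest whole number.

65 mm

ET₀ = 0.25 × (0.46 × 21.6 + 8.13) = 0.25 × 18.066 = 4.5165 mm/d
ETc = Kc × ET₀ = 1.03 × 4.5165 = 4.6520 mm/d
Over 14 days: 4.6520 × 14 = 65.128 mm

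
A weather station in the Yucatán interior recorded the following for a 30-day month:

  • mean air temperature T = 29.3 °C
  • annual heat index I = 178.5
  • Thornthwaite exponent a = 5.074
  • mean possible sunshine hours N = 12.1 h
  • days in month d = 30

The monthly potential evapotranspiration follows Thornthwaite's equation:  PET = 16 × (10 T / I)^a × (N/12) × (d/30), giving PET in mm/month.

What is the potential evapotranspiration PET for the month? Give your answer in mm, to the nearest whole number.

10T/I = 10 × 29.3 / 178.5 = 1.6415
(10T/I)^a = 1.6415^5.074 = 12.3632
Uncorrected PET = 16 × 12.3632 = 197.811 mm
Correction = (N/12)(d/30) = (12.1/12)(30/30) = 1.0083
PET = 197.811 × 1.0083 = 199.453 mm/month

199 mm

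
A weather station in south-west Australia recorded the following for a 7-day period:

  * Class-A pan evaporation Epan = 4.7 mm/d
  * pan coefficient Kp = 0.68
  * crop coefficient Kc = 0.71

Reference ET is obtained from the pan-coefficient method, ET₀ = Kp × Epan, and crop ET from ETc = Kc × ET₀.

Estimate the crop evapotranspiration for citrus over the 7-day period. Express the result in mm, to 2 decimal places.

15.88 mm

ET₀ = 0.68 × 4.7 = 3.1960 mm/d
ETc = Kc × ET₀ = 0.71 × 3.1960 = 2.2692 mm/d
Over 7 days: 2.2692 × 7 = 15.884 mm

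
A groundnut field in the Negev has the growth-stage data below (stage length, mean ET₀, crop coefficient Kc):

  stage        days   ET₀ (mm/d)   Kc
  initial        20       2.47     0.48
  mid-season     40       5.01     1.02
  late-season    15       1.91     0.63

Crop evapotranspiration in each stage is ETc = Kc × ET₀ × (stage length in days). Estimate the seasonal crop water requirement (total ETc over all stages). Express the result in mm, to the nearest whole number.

246 mm

initial: 0.48 × 2.47 × 20 = 23.71 mm
mid-season: 1.02 × 5.01 × 40 = 204.41 mm
late-season: 0.63 × 1.91 × 15 = 18.05 mm
Seasonal total = 246.17 mm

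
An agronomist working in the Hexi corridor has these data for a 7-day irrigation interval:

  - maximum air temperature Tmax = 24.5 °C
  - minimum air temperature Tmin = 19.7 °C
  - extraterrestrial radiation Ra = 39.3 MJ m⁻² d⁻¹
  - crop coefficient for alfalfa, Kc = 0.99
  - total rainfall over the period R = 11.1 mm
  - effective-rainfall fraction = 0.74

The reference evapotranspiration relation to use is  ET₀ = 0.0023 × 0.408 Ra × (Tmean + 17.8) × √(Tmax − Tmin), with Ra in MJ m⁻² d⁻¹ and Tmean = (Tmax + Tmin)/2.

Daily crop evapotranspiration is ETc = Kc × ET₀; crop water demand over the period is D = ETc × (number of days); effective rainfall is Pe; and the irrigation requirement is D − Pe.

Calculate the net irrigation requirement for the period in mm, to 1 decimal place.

14.1 mm

Tmean = (24.5 + 19.7)/2 = 22.10 °C
0.408 Ra = 0.408 × 39.3 = 16.0344 mm/d equivalent
ET₀ = 0.0023 × 16.0344 × (22.10 + 17.8) × √4.8 = 0.0023 × 16.0344 × 39.90 × 2.1909 = 3.2239 mm/d
ETc = Kc × ET₀ = 0.99 × 3.2239 = 3.1917 mm/d
Crop demand D = ETc × 7 d = 3.1917 × 7 = 22.342 mm
Pe = 0.74 × 11.1 = 8.214 mm
D − Pe = 22.342 − 8.214 = 14.128 mm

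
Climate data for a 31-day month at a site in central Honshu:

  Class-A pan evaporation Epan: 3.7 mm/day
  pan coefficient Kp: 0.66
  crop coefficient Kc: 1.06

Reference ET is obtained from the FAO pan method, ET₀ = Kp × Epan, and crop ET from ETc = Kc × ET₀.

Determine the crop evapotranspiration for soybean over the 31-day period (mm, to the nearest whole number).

ET₀ = 0.66 × 3.7 = 2.4420 mm/d
ETc = Kc × ET₀ = 1.06 × 2.4420 = 2.5885 mm/d
Over 31 days: 2.5885 × 31 = 80.244 mm

80 mm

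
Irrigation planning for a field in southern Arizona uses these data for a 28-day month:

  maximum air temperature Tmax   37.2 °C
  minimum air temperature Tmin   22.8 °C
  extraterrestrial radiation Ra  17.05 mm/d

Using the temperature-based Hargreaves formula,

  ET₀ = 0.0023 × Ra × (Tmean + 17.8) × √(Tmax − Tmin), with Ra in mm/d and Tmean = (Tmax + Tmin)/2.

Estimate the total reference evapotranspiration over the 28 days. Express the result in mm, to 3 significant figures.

199 mm

Tmean = (37.2 + 22.8)/2 = 30.00 °C
ET₀ = 0.0023 × 17.05 × (30.00 + 17.8) × √14.4 = 0.0023 × 17.05 × 47.80 × 3.7947 = 7.1131 mm/d
Over 28 days: 7.1131 × 28 = 199.167 mm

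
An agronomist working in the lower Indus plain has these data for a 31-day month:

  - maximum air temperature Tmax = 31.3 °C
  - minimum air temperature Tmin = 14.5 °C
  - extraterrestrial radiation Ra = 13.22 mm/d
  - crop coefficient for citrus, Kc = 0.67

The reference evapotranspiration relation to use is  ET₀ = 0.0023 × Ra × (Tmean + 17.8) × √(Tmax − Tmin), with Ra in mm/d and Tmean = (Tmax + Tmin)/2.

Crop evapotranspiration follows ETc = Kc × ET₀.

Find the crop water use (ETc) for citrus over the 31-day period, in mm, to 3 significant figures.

Tmean = (31.3 + 14.5)/2 = 22.90 °C
ET₀ = 0.0023 × 13.22 × (22.90 + 17.8) × √16.8 = 0.0023 × 13.22 × 40.70 × 4.0988 = 5.0724 mm/d
ETc = Kc × ET₀ = 0.67 × 5.0724 = 3.3985 mm/d
Over 31 days: 3.3985 × 31 = 105.354 mm

105 mm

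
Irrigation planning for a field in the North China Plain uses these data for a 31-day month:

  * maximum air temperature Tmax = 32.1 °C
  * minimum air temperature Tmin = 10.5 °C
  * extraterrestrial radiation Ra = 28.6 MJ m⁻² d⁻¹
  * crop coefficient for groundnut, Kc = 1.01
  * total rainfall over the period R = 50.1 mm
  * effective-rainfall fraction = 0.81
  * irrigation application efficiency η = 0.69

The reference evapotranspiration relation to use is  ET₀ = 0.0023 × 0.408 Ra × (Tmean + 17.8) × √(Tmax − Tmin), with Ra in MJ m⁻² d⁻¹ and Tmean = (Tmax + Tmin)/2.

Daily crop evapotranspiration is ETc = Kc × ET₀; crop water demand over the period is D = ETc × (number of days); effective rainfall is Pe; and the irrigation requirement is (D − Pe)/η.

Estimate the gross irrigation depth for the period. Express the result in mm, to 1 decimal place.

Tmean = (32.1 + 10.5)/2 = 21.30 °C
0.408 Ra = 0.408 × 28.6 = 11.6688 mm/d equivalent
ET₀ = 0.0023 × 11.6688 × (21.30 + 17.8) × √21.6 = 0.0023 × 11.6688 × 39.10 × 4.6476 = 4.8771 mm/d
ETc = Kc × ET₀ = 1.01 × 4.8771 = 4.9259 mm/d
Crop demand D = ETc × 31 d = 4.9259 × 31 = 152.703 mm
Pe = 0.81 × 50.1 = 40.581 mm
D − Pe = 152.703 − 40.581 = 112.122 mm
Gross irrigation = 112.122 / 0.69 = 162.496 mm

162.5 mm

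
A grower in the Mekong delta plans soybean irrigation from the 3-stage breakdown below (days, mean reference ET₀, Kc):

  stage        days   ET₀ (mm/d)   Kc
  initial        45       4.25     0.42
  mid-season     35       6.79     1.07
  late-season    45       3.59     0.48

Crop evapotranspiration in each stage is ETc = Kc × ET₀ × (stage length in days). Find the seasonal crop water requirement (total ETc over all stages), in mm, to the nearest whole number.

initial: 0.42 × 4.25 × 45 = 80.33 mm
mid-season: 1.07 × 6.79 × 35 = 254.29 mm
late-season: 0.48 × 3.59 × 45 = 77.54 mm
Seasonal total = 412.16 mm

412 mm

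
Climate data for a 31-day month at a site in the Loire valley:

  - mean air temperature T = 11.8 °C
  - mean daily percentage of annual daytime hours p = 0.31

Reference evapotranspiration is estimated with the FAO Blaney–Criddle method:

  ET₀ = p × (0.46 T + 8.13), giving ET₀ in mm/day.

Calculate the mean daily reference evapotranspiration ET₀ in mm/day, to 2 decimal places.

4.20 mm/day

ET₀ = 0.31 × (0.46 × 11.8 + 8.13) = 0.31 × 13.558 = 4.2030 mm/d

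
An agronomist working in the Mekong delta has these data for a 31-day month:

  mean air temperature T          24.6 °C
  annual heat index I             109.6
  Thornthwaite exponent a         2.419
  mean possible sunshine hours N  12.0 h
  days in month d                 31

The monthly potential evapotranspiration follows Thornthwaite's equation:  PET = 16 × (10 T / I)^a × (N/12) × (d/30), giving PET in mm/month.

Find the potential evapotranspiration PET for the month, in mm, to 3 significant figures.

10T/I = 10 × 24.6 / 109.6 = 2.2445
(10T/I)^a = 2.2445^2.419 = 7.0690
Uncorrected PET = 16 × 7.0690 = 113.104 mm
Correction = (N/12)(d/30) = (12.0/12)(31/30) = 1.0333
PET = 113.104 × 1.0333 = 116.870 mm/month

117 mm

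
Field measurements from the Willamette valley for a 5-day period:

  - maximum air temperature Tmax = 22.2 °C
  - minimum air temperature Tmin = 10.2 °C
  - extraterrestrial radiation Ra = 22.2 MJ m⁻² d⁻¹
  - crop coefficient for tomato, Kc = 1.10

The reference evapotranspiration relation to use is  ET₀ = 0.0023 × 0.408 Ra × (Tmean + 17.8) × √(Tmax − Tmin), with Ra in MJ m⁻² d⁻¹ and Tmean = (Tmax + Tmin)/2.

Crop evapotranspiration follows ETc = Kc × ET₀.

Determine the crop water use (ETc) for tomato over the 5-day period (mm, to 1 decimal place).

13.5 mm

Tmean = (22.2 + 10.2)/2 = 16.20 °C
0.408 Ra = 0.408 × 22.2 = 9.0576 mm/d equivalent
ET₀ = 0.0023 × 9.0576 × (16.20 + 17.8) × √12.0 = 0.0023 × 9.0576 × 34.00 × 3.4641 = 2.4536 mm/d
ETc = Kc × ET₀ = 1.10 × 2.4536 = 2.6990 mm/d
Over 5 days: 2.6990 × 5 = 13.495 mm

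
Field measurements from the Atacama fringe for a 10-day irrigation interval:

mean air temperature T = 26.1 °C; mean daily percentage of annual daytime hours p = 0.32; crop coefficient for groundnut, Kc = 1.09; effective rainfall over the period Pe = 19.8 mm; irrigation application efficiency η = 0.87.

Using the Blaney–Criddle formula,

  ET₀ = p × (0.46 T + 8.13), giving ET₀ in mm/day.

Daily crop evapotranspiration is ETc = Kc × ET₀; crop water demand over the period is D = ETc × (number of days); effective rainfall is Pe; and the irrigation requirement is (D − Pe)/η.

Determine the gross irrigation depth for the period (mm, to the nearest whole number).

58 mm

ET₀ = 0.32 × (0.46 × 26.1 + 8.13) = 0.32 × 20.136 = 6.4435 mm/d
ETc = Kc × ET₀ = 1.09 × 6.4435 = 7.0234 mm/d
Crop demand D = ETc × 10 d = 7.0234 × 10 = 70.234 mm
D − Pe = 70.234 − 19.8 = 50.434 mm
Gross irrigation = 50.434 / 0.87 = 57.970 mm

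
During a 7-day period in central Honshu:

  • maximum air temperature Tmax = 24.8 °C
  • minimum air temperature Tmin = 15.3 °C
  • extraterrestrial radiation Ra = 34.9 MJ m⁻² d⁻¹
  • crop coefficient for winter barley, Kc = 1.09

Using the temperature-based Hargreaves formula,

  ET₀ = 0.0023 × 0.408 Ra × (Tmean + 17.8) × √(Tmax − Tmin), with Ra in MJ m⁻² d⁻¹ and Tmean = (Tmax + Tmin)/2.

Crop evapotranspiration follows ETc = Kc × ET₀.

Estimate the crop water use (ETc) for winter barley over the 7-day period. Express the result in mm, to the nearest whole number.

Tmean = (24.8 + 15.3)/2 = 20.05 °C
0.408 Ra = 0.408 × 34.9 = 14.2392 mm/d equivalent
ET₀ = 0.0023 × 14.2392 × (20.05 + 17.8) × √9.5 = 0.0023 × 14.2392 × 37.85 × 3.0822 = 3.8207 mm/d
ETc = Kc × ET₀ = 1.09 × 3.8207 = 4.1646 mm/d
Over 7 days: 4.1646 × 7 = 29.152 mm

29 mm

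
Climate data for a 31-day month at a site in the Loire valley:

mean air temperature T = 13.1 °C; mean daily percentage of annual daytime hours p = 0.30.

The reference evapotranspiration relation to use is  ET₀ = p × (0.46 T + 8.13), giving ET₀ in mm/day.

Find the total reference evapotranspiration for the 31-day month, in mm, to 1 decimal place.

131.7 mm

ET₀ = 0.30 × (0.46 × 13.1 + 8.13) = 0.30 × 14.156 = 4.2468 mm/d
Monthly total = 4.2468 × 31 = 131.651 mm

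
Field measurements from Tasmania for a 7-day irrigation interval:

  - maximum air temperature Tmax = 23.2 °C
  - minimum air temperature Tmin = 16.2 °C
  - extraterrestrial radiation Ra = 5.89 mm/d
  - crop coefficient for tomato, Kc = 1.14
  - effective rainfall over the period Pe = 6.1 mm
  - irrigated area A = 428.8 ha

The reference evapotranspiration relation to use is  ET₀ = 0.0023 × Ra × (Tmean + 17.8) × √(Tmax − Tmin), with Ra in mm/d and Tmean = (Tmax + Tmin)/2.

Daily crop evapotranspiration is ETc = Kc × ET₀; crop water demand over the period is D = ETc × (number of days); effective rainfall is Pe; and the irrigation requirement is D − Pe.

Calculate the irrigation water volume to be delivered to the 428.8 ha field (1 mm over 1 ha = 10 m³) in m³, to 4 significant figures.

19840 m³

Tmean = (23.2 + 16.2)/2 = 19.70 °C
ET₀ = 0.0023 × 5.89 × (19.70 + 17.8) × √7.0 = 0.0023 × 5.89 × 37.50 × 2.6458 = 1.3441 mm/d
ETc = Kc × ET₀ = 1.14 × 1.3441 = 1.5323 mm/d
Crop demand D = ETc × 7 d = 1.5323 × 7 = 10.726 mm
D − Pe = 10.726 − 6.1 = 4.626 mm
Volume = 4.626 mm × 428.8 ha × 10 = 19836.3 m³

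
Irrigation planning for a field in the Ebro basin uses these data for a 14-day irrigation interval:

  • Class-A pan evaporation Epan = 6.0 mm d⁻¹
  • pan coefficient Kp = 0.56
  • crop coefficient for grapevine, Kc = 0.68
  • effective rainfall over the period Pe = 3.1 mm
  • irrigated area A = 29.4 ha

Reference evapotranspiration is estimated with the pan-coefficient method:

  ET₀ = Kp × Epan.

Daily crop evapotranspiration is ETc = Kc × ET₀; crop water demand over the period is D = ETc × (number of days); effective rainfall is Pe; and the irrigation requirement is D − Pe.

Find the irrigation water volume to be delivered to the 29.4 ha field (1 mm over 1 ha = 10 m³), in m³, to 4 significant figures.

8493 m³

ET₀ = 0.56 × 6.0 = 3.3600 mm/d
ETc = Kc × ET₀ = 0.68 × 3.3600 = 2.2848 mm/d
Crop demand D = ETc × 14 d = 2.2848 × 14 = 31.987 mm
D − Pe = 31.987 − 3.1 = 28.887 mm
Volume = 28.887 mm × 29.4 ha × 10 = 8492.8 m³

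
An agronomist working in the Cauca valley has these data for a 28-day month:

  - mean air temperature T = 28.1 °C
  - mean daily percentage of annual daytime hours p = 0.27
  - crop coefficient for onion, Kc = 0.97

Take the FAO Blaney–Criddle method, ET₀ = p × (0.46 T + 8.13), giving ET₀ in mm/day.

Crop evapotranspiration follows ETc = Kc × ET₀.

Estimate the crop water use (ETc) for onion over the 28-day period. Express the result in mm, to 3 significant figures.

154 mm

ET₀ = 0.27 × (0.46 × 28.1 + 8.13) = 0.27 × 21.056 = 5.6851 mm/d
ETc = Kc × ET₀ = 0.97 × 5.6851 = 5.5145 mm/d
Over 28 days: 5.5145 × 28 = 154.406 mm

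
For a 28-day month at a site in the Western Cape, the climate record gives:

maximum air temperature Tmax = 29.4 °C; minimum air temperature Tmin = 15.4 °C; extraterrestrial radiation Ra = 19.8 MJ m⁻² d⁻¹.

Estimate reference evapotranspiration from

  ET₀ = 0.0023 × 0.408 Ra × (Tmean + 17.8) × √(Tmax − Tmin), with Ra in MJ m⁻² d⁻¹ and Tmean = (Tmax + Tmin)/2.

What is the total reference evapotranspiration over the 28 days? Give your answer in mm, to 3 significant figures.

78.3 mm

Tmean = (29.4 + 15.4)/2 = 22.40 °C
0.408 Ra = 0.408 × 19.8 = 8.0784 mm/d equivalent
ET₀ = 0.0023 × 8.0784 × (22.40 + 17.8) × √14.0 = 0.0023 × 8.0784 × 40.20 × 3.7417 = 2.7948 mm/d
Over 28 days: 2.7948 × 28 = 78.254 mm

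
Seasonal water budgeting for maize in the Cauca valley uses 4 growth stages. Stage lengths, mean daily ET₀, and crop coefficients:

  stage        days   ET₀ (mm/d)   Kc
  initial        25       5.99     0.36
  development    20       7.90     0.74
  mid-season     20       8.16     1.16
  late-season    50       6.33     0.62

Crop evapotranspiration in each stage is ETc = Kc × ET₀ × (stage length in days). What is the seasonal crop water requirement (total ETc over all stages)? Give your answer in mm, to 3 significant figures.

initial: 0.36 × 5.99 × 25 = 53.91 mm
development: 0.74 × 7.90 × 20 = 116.92 mm
mid-season: 1.16 × 8.16 × 20 = 189.31 mm
late-season: 0.62 × 6.33 × 50 = 196.23 mm
Seasonal total = 556.37 mm

556 mm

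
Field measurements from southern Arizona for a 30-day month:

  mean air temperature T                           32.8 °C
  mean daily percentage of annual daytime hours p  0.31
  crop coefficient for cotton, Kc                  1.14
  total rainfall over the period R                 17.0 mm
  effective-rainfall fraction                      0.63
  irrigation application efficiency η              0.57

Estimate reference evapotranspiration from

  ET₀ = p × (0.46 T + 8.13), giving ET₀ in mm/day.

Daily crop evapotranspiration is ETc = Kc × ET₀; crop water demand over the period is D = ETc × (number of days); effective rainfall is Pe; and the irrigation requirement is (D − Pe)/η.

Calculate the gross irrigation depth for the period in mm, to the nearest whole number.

ET₀ = 0.31 × (0.46 × 32.8 + 8.13) = 0.31 × 23.218 = 7.1976 mm/d
ETc = Kc × ET₀ = 1.14 × 7.1976 = 8.2053 mm/d
Crop demand D = ETc × 30 d = 8.2053 × 30 = 246.159 mm
Pe = 0.63 × 17.0 = 10.710 mm
D − Pe = 246.159 − 10.710 = 235.449 mm
Gross irrigation = 235.449 / 0.57 = 413.068 mm

413 mm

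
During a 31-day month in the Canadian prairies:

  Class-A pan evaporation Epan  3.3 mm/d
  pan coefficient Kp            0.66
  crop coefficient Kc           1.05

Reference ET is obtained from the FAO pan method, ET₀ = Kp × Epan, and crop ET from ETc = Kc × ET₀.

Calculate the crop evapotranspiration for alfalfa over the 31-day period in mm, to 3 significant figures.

70.9 mm

ET₀ = 0.66 × 3.3 = 2.1780 mm/d
ETc = Kc × ET₀ = 1.05 × 2.1780 = 2.2869 mm/d
Over 31 days: 2.2869 × 31 = 70.894 mm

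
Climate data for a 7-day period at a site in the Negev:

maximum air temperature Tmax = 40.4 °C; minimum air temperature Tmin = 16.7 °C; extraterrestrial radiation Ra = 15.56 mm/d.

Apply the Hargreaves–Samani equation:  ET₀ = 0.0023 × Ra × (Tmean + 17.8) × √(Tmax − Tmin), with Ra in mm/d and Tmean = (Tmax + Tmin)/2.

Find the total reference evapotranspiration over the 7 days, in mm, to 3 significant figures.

56.5 mm

Tmean = (40.4 + 16.7)/2 = 28.55 °C
ET₀ = 0.0023 × 15.56 × (28.55 + 17.8) × √23.7 = 0.0023 × 15.56 × 46.35 × 4.8683 = 8.0754 mm/d
Over 7 days: 8.0754 × 7 = 56.528 mm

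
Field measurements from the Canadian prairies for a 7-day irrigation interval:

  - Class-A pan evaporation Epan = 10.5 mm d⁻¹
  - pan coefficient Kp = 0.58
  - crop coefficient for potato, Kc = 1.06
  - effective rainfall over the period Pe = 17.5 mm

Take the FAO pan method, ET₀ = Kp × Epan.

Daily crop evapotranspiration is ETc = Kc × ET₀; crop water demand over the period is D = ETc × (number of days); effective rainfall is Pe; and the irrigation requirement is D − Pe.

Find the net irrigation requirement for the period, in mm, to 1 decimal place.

ET₀ = 0.58 × 10.5 = 6.0900 mm/d
ETc = Kc × ET₀ = 1.06 × 6.0900 = 6.4554 mm/d
Crop demand D = ETc × 7 d = 6.4554 × 7 = 45.188 mm
D − Pe = 45.188 − 17.5 = 27.688 mm

27.7 mm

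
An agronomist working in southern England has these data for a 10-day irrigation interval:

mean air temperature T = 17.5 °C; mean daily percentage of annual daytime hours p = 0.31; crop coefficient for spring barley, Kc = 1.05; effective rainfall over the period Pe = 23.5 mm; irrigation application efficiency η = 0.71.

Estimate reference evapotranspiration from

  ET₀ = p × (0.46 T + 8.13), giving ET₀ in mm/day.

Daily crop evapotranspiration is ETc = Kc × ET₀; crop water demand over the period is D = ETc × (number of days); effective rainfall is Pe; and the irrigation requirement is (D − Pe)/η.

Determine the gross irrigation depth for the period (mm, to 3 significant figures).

41.1 mm

ET₀ = 0.31 × (0.46 × 17.5 + 8.13) = 0.31 × 16.180 = 5.0158 mm/d
ETc = Kc × ET₀ = 1.05 × 5.0158 = 5.2666 mm/d
Crop demand D = ETc × 10 d = 5.2666 × 10 = 52.666 mm
D − Pe = 52.666 − 23.5 = 29.166 mm
Gross irrigation = 29.166 / 0.71 = 41.079 mm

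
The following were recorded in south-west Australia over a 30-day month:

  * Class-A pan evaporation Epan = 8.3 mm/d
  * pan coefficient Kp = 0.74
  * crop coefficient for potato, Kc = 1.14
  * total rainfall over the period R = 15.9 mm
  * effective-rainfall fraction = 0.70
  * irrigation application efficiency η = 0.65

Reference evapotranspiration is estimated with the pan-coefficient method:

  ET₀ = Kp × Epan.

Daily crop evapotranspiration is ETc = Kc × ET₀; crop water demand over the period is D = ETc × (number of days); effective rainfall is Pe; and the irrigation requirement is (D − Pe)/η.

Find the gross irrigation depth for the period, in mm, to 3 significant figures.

ET₀ = 0.74 × 8.3 = 6.1420 mm/d
ETc = Kc × ET₀ = 1.14 × 6.1420 = 7.0019 mm/d
Crop demand D = ETc × 30 d = 7.0019 × 30 = 210.057 mm
Pe = 0.70 × 15.9 = 11.130 mm
D − Pe = 210.057 − 11.130 = 198.927 mm
Gross irrigation = 198.927 / 0.65 = 306.042 mm

306 mm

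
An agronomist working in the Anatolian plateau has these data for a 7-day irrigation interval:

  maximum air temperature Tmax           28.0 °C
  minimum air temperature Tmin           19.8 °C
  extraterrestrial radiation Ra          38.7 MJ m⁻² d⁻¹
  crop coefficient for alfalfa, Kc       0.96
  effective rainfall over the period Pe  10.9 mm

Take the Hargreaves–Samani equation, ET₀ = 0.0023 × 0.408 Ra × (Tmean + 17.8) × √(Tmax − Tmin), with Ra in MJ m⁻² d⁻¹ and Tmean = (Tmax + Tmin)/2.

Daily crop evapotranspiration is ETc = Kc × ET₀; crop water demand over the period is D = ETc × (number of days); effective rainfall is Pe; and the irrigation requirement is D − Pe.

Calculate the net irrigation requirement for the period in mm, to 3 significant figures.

18.2 mm

Tmean = (28.0 + 19.8)/2 = 23.90 °C
0.408 Ra = 0.408 × 38.7 = 15.7896 mm/d equivalent
ET₀ = 0.0023 × 15.7896 × (23.90 + 17.8) × √8.2 = 0.0023 × 15.7896 × 41.70 × 2.8636 = 4.3366 mm/d
ETc = Kc × ET₀ = 0.96 × 4.3366 = 4.1631 mm/d
Crop demand D = ETc × 7 d = 4.1631 × 7 = 29.142 mm
D − Pe = 29.142 − 10.9 = 18.242 mm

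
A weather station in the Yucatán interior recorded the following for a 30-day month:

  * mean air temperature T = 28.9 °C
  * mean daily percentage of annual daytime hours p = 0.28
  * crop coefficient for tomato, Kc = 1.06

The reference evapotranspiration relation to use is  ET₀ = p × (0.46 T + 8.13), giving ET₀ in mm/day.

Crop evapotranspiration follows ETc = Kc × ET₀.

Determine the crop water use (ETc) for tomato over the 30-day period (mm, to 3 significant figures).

191 mm

ET₀ = 0.28 × (0.46 × 28.9 + 8.13) = 0.28 × 21.424 = 5.9987 mm/d
ETc = Kc × ET₀ = 1.06 × 5.9987 = 6.3586 mm/d
Over 30 days: 6.3586 × 30 = 190.758 mm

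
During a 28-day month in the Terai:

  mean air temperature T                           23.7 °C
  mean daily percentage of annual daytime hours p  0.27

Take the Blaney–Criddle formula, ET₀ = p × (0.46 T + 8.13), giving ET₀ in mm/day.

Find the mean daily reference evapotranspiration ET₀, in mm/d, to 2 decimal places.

ET₀ = 0.27 × (0.46 × 23.7 + 8.13) = 0.27 × 19.032 = 5.1386 mm/d

5.14 mm/d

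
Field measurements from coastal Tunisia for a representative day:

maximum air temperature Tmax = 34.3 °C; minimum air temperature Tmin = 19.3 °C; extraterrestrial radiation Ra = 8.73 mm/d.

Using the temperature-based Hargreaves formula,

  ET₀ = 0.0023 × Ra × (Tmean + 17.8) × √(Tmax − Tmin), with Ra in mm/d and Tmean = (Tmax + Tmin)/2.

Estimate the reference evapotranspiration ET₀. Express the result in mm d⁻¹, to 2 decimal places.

Tmean = (34.3 + 19.3)/2 = 26.80 °C
ET₀ = 0.0023 × 8.73 × (26.80 + 17.8) × √15.0 = 0.0023 × 8.73 × 44.60 × 3.8730 = 3.4684 mm/d

3.47 mm d⁻¹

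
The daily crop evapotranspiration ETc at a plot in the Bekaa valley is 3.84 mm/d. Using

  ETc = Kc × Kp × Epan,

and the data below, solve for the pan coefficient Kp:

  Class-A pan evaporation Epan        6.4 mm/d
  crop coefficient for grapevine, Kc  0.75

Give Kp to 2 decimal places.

ETc = Kc × Kp × Epan  ⇒  Kp = ETc / (Kc × Epan)
Kp = 3.84 / (0.75 × 6.4) = 3.84 / 4.800 = 0.8000

0.80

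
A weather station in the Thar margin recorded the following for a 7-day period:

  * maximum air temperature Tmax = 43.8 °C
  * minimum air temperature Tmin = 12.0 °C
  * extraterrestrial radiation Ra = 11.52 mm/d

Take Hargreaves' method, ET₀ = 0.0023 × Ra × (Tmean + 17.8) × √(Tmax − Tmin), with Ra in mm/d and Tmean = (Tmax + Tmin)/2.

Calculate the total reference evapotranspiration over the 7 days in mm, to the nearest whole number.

Tmean = (43.8 + 12.0)/2 = 27.90 °C
ET₀ = 0.0023 × 11.52 × (27.90 + 17.8) × √31.8 = 0.0023 × 11.52 × 45.70 × 5.6391 = 6.8282 mm/d
Over 7 days: 6.8282 × 7 = 47.797 mm

48 mm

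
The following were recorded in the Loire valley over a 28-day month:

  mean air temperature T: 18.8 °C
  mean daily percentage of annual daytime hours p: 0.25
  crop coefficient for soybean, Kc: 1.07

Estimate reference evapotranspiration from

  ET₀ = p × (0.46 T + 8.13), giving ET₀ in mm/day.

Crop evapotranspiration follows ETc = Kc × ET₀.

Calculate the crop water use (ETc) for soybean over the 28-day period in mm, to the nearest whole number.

ET₀ = 0.25 × (0.46 × 18.8 + 8.13) = 0.25 × 16.778 = 4.1945 mm/d
ETc = Kc × ET₀ = 1.07 × 4.1945 = 4.4881 mm/d
Over 28 days: 4.4881 × 28 = 125.667 mm

126 mm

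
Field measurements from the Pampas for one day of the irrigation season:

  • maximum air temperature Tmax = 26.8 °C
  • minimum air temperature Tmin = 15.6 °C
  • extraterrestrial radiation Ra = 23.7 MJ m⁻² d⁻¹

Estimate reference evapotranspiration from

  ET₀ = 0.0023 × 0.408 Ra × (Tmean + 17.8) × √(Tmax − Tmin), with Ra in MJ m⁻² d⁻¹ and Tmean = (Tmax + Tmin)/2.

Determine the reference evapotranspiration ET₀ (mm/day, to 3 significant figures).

2.90 mm/day

Tmean = (26.8 + 15.6)/2 = 21.20 °C
0.408 Ra = 0.408 × 23.7 = 9.6696 mm/d equivalent
ET₀ = 0.0023 × 9.6696 × (21.20 + 17.8) × √11.2 = 0.0023 × 9.6696 × 39.00 × 3.3466 = 2.9027 mm/d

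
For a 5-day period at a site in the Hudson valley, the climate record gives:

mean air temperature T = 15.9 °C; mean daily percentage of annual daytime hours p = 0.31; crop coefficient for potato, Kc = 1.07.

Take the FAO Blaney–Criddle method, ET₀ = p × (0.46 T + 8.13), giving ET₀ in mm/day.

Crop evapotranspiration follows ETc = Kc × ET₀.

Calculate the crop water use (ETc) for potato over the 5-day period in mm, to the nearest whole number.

26 mm

ET₀ = 0.31 × (0.46 × 15.9 + 8.13) = 0.31 × 15.444 = 4.7876 mm/d
ETc = Kc × ET₀ = 1.07 × 4.7876 = 5.1227 mm/d
Over 5 days: 5.1227 × 5 = 25.614 mm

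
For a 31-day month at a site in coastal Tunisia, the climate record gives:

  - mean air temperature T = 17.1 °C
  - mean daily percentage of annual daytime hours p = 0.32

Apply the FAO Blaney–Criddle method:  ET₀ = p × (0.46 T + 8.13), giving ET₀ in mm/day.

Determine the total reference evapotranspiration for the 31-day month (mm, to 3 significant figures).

ET₀ = 0.32 × (0.46 × 17.1 + 8.13) = 0.32 × 15.996 = 5.1187 mm/d
Monthly total = 5.1187 × 31 = 158.680 mm

159 mm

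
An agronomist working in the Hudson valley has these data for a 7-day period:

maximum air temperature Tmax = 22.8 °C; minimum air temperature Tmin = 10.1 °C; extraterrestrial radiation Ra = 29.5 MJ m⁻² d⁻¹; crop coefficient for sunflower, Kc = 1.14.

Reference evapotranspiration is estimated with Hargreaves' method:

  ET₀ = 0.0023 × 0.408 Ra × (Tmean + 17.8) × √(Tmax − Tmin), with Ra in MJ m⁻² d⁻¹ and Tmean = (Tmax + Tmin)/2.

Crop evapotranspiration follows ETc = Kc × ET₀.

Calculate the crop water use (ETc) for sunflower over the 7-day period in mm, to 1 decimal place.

Tmean = (22.8 + 10.1)/2 = 16.45 °C
0.408 Ra = 0.408 × 29.5 = 12.0360 mm/d equivalent
ET₀ = 0.0023 × 12.0360 × (16.45 + 17.8) × √12.7 = 0.0023 × 12.0360 × 34.25 × 3.5637 = 3.3789 mm/d
ETc = Kc × ET₀ = 1.14 × 3.3789 = 3.8519 mm/d
Over 7 days: 3.8519 × 7 = 26.963 mm

27.0 mm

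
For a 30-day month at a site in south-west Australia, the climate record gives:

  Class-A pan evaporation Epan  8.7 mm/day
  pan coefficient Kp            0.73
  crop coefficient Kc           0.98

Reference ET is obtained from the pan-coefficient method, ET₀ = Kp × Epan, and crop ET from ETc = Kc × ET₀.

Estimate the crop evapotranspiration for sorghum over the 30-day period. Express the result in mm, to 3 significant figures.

187 mm

ET₀ = 0.73 × 8.7 = 6.3510 mm/d
ETc = Kc × ET₀ = 0.98 × 6.3510 = 6.2240 mm/d
Over 30 days: 6.2240 × 30 = 186.720 mm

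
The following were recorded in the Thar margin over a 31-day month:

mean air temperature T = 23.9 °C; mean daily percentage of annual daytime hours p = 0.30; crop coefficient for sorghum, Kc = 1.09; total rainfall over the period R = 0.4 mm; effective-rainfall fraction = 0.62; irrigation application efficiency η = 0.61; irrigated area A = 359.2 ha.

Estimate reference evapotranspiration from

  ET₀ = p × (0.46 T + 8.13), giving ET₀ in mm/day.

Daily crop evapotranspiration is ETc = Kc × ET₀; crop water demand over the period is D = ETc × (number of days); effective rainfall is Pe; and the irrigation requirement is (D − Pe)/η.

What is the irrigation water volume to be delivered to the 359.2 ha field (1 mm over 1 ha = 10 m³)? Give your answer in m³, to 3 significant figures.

ET₀ = 0.30 × (0.46 × 23.9 + 8.13) = 0.30 × 19.124 = 5.7372 mm/d
ETc = Kc × ET₀ = 1.09 × 5.7372 = 6.2535 mm/d
Crop demand D = ETc × 31 d = 6.2535 × 31 = 193.859 mm
Pe = 0.62 × 0.4 = 0.248 mm
D − Pe = 193.859 − 0.248 = 193.611 mm
Gross irrigation = 193.611 / 0.61 = 317.395 mm
Volume = 317.395 mm × 359.2 ha × 10 = 1140082.8 m³

1140000 m³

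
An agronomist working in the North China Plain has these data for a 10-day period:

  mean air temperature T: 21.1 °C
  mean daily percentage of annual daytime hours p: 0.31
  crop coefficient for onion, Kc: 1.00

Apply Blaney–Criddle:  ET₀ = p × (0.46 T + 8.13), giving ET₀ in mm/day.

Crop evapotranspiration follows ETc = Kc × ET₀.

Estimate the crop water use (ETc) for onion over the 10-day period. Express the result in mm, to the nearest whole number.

ET₀ = 0.31 × (0.46 × 21.1 + 8.13) = 0.31 × 17.836 = 5.5292 mm/d
ETc = Kc × ET₀ = 1.00 × 5.5292 = 5.5292 mm/d
Over 10 days: 5.5292 × 10 = 55.292 mm

55 mm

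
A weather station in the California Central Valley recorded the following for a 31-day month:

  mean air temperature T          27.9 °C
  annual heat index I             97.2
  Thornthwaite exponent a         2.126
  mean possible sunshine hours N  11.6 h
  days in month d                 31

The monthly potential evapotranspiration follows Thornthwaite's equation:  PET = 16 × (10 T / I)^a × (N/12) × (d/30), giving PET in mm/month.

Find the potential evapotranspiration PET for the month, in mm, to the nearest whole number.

10T/I = 10 × 27.9 / 97.2 = 2.8704
(10T/I)^a = 2.8704^2.126 = 9.4099
Uncorrected PET = 16 × 9.4099 = 150.558 mm
Correction = (N/12)(d/30) = (11.6/12)(31/30) = 0.9989
PET = 150.558 × 0.9989 = 150.392 mm/month

150 mm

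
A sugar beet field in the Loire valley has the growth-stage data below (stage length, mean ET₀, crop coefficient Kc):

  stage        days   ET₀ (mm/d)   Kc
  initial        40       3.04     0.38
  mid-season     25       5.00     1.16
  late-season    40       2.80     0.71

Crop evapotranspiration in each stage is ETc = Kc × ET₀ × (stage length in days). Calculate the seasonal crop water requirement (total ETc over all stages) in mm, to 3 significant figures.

271 mm

initial: 0.38 × 3.04 × 40 = 46.21 mm
mid-season: 1.16 × 5.00 × 25 = 145.00 mm
late-season: 0.71 × 2.80 × 40 = 79.52 mm
Seasonal total = 270.73 mm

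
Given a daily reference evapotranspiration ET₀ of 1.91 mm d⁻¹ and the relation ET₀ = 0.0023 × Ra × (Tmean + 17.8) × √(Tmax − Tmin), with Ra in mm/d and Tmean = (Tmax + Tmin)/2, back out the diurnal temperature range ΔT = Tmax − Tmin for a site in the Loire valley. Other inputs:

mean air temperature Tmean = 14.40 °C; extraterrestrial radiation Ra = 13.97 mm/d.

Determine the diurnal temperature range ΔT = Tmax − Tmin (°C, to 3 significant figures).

√ΔT = ET₀ / [0.0023 × Ra × (Tmean+17.8)] = 1.91 / (0.0023 × 13.97 × 32.20) = 1.8461
ΔT = 1.8461² = 3.408 °C

3.41 °C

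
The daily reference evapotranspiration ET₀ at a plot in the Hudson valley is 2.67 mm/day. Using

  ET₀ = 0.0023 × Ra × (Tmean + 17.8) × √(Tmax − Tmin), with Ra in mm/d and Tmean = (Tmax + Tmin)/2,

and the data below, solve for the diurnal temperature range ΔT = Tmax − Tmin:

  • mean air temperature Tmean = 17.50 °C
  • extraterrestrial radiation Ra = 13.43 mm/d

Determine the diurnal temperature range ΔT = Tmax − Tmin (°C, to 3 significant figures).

√ΔT = ET₀ / [0.0023 × Ra × (Tmean+17.8)] = 2.67 / (0.0023 × 13.43 × 35.30) = 2.4487
ΔT = 2.4487² = 5.996 °C

6.00 °C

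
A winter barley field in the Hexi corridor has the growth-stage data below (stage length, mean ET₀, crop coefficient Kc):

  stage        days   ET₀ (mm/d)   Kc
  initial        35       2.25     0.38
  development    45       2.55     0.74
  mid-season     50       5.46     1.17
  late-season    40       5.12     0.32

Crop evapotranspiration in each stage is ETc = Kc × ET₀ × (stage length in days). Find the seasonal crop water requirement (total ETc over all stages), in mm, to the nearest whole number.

500 mm

initial: 0.38 × 2.25 × 35 = 29.93 mm
development: 0.74 × 2.55 × 45 = 84.92 mm
mid-season: 1.17 × 5.46 × 50 = 319.41 mm
late-season: 0.32 × 5.12 × 40 = 65.54 mm
Seasonal total = 499.80 mm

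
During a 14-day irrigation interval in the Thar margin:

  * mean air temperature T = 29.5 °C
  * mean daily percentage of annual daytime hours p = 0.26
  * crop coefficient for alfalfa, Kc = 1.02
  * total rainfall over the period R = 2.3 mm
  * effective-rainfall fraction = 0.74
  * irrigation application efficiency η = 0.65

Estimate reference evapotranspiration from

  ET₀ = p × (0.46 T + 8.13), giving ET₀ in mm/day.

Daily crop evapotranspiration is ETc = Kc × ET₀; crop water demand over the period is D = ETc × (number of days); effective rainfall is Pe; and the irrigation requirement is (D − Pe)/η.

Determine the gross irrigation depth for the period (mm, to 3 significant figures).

ET₀ = 0.26 × (0.46 × 29.5 + 8.13) = 0.26 × 21.700 = 5.6420 mm/d
ETc = Kc × ET₀ = 1.02 × 5.6420 = 5.7548 mm/d
Crop demand D = ETc × 14 d = 5.7548 × 14 = 80.567 mm
Pe = 0.74 × 2.3 = 1.702 mm
D − Pe = 80.567 − 1.702 = 78.865 mm
Gross irrigation = 78.865 / 0.65 = 121.331 mm

121 mm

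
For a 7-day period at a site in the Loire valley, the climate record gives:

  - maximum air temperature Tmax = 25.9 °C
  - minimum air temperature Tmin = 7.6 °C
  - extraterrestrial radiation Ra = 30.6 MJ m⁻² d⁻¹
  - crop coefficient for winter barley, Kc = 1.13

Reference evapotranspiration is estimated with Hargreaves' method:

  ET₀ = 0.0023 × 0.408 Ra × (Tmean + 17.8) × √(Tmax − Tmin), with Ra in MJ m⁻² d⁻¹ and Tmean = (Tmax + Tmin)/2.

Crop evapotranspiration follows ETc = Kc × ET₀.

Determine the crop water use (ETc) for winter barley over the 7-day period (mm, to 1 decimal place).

Tmean = (25.9 + 7.6)/2 = 16.75 °C
0.408 Ra = 0.408 × 30.6 = 12.4848 mm/d equivalent
ET₀ = 0.0023 × 12.4848 × (16.75 + 17.8) × √18.3 = 0.0023 × 12.4848 × 34.55 × 4.2778 = 4.2440 mm/d
ETc = Kc × ET₀ = 1.13 × 4.2440 = 4.7957 mm/d
Over 7 days: 4.7957 × 7 = 33.570 mm

33.6 mm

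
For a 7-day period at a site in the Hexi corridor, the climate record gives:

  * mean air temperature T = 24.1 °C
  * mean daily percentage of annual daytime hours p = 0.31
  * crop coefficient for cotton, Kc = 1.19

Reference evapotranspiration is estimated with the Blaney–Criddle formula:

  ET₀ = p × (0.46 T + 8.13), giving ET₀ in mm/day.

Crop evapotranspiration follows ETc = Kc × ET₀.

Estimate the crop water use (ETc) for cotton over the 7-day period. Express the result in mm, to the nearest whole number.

50 mm

ET₀ = 0.31 × (0.46 × 24.1 + 8.13) = 0.31 × 19.216 = 5.9570 mm/d
ETc = Kc × ET₀ = 1.19 × 5.9570 = 7.0888 mm/d
Over 7 days: 7.0888 × 7 = 49.622 mm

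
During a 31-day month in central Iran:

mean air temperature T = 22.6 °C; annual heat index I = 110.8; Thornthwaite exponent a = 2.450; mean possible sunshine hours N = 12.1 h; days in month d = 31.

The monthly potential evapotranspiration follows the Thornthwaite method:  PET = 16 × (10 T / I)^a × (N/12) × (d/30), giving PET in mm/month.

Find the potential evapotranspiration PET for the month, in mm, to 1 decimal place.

95.6 mm

10T/I = 10 × 22.6 / 110.8 = 2.0397
(10T/I)^a = 2.0397^2.450 = 5.7337
Uncorrected PET = 16 × 5.7337 = 91.739 mm
Correction = (N/12)(d/30) = (12.1/12)(31/30) = 1.0419
PET = 91.739 × 1.0419 = 95.583 mm/month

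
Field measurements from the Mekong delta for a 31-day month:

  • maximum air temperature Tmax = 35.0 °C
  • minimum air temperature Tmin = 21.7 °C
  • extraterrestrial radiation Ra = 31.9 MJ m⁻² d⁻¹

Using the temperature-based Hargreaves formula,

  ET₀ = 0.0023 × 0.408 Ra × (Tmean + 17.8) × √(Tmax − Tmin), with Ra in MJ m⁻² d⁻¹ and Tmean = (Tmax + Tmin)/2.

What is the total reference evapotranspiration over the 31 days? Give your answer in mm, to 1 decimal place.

156.2 mm

Tmean = (35.0 + 21.7)/2 = 28.35 °C
0.408 Ra = 0.408 × 31.9 = 13.0152 mm/d equivalent
ET₀ = 0.0023 × 13.0152 × (28.35 + 17.8) × √13.3 = 0.0023 × 13.0152 × 46.15 × 3.6469 = 5.0382 mm/d
Over 31 days: 5.0382 × 31 = 156.184 mm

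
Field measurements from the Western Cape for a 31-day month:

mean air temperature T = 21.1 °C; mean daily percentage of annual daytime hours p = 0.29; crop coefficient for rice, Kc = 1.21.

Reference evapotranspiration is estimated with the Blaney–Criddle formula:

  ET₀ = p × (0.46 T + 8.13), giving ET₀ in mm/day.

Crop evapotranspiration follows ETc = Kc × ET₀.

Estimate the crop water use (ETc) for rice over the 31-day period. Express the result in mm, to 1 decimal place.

ET₀ = 0.29 × (0.46 × 21.1 + 8.13) = 0.29 × 17.836 = 5.1724 mm/d
ETc = Kc × ET₀ = 1.21 × 5.1724 = 6.2586 mm/d
Over 31 days: 6.2586 × 31 = 194.017 mm

194.0 mm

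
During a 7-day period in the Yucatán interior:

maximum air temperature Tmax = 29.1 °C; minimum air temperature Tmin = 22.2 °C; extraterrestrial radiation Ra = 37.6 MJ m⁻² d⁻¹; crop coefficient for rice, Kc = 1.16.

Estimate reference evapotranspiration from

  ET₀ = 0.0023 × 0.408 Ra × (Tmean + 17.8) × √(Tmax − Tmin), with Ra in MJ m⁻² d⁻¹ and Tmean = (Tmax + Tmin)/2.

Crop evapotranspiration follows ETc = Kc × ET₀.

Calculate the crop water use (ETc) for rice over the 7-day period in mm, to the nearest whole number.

Tmean = (29.1 + 22.2)/2 = 25.65 °C
0.408 Ra = 0.408 × 37.6 = 15.3408 mm/d equivalent
ET₀ = 0.0023 × 15.3408 × (25.65 + 17.8) × √6.9 = 0.0023 × 15.3408 × 43.45 × 2.6268 = 4.0271 mm/d
ETc = Kc × ET₀ = 1.16 × 4.0271 = 4.6714 mm/d
Over 7 days: 4.6714 × 7 = 32.700 mm

33 mm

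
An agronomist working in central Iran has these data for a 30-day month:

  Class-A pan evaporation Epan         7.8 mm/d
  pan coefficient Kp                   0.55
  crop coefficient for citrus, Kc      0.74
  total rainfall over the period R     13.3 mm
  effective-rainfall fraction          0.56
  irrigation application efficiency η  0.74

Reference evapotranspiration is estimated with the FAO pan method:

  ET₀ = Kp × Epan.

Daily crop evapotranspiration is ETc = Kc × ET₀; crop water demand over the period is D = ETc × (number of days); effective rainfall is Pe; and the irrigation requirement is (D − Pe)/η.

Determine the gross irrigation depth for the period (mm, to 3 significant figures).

ET₀ = 0.55 × 7.8 = 4.2900 mm/d
ETc = Kc × ET₀ = 0.74 × 4.2900 = 3.1746 mm/d
Crop demand D = ETc × 30 d = 3.1746 × 30 = 95.238 mm
Pe = 0.56 × 13.3 = 7.448 mm
D − Pe = 95.238 − 7.448 = 87.790 mm
Gross irrigation = 87.790 / 0.74 = 118.635 mm

119 mm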